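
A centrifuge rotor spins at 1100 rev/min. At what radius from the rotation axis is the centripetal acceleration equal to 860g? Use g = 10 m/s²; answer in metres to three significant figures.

0.648 m

ω = 1100 rev/min × 2π/60 = 115.2 rad/s.
a_c = ω²r = 860g ⇒ r = 860 × 10.0 / (115.2)² = 8600/13270 = 0.6481 m.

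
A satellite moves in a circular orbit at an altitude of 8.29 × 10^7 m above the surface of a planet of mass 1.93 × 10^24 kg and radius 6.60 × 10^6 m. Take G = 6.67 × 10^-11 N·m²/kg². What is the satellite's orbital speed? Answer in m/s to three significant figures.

Orbital radius r = R + h = 6.60 × 10^6 + 8.29 × 10^7 = 8.950 × 10^7 m.
Gravity supplies the centripetal force: G M m / r² = m v² / r, so v = √(GM/r).
v = √(6.67 × 10^-11 × 1.93 × 10^24 / 8.950 × 10^7) = √(1.438 × 10^6) = 1199 m/s.

1200 m/s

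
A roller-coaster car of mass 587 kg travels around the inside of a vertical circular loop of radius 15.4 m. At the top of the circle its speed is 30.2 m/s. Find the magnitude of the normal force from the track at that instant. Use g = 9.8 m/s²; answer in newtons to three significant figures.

29000 N

At the top, both N and the weight mg point inward (toward the centre), so N + mg = mv²/r.
N = m(v²/r − g) = 587 × ((30.2)²/15.4 − 9.8) = 587 × (59.22 − 9.8) = 587 × 49.42 = 29010 N.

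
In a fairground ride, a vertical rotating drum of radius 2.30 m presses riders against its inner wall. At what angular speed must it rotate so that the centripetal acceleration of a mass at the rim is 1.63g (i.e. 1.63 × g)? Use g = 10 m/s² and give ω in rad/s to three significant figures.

Centripetal acceleration a_c = ω²r. Setting ω²r = 1.63g:
ω = √(1.63g / r) = √(1.63 × 10.0 / 2.30) = √7.087 = 2.662 rad/s.

2.66 rad/s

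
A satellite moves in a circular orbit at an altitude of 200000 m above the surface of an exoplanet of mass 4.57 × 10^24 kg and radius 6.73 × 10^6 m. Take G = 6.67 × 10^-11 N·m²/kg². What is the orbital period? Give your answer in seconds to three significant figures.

r = R + h = 6.73 × 10^6 + 200000 = 6.930 × 10^6 m. Gravity provides the centripetal force: G M m / r² = m v² / r ⇒ v = √(GM/r) = 6632 m/s.
T = 2πr/v = 2π × 6.930 × 10^6 / 6632 = 6565 s.

6570 s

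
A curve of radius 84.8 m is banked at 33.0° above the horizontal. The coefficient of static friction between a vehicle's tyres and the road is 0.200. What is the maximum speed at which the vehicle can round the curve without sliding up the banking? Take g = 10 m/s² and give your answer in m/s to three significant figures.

At the maximum speed, friction acts down the slope at its limiting value f = μN. Radially (horizontal, toward centre): N sinθ + μN cosθ = mv²/r. Vertically: N cosθ − μN sinθ = mg.
Dividing: v² = r g (sinθ + μcosθ)/(cosθ − μsinθ).
sinθ + μcosθ = 0.5446 + 0.200×0.8387 = 0.7124; cosθ − μsinθ = 0.8387 − 0.200×0.5446 = 0.7297.
v² = 84.8 × 10.0 × 0.7124/0.7297 = 827.8 m²/s², so v = 28.77 m/s.

28.8 m/s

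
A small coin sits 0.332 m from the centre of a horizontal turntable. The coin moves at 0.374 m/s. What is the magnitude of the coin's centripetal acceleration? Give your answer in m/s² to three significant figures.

0.421 m/s²

a_c = v²/r = (0.3740)²/0.332 = 0.1399/0.332 = 0.4213 m/s².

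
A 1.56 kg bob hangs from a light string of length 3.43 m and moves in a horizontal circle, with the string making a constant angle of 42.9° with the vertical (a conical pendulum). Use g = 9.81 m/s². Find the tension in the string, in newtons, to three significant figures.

Vertically the bob has no acceleration, so T cosθ = mg.
T = mg/cosθ = 1.56 × 9.81 / cos 42.9° = 15.30/0.7325 = 20.89 N.

20.9 N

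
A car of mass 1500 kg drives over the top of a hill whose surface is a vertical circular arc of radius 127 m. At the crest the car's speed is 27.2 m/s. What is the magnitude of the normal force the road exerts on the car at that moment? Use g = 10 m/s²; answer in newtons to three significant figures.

At the crest the centripetal acceleration points downward (toward the centre of the arc), so mg − N = mv²/r.
N = m(g − v²/r) = 1500 × (10.0 − (27.2)²/127) = 1500 × (10.0 − 5.826) = 1500 × 4.174 = 6262 N.

6260 N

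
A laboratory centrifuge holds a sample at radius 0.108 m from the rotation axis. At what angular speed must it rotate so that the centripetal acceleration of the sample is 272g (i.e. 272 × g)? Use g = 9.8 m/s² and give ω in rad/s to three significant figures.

Centripetal acceleration a_c = ω²r. Setting ω²r = 272g:
ω = √(272g / r) = √(272 × 9.8 / 0.108) = √24680 = 157.1 rad/s.

157 rad/s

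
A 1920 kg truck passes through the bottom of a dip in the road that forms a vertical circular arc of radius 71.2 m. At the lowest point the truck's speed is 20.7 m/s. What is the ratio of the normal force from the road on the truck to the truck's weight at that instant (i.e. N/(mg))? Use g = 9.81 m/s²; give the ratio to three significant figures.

1.61

At the bottom, N − mg = mv²/r, so N = m(v²/r + g) and N/(mg) = v²/(rg) + 1 = (20.7)²/(71.2 × 9.81) + 1 = 0.6135 + 1 = 1.613.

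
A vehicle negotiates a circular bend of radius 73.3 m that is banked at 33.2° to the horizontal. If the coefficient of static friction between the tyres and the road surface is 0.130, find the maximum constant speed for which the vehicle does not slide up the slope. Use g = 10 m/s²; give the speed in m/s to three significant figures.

25.1 m/s

At the maximum speed, friction acts down the slope at its limiting value f = μN. Radially (horizontal, toward centre): N sinθ + μN cosθ = mv²/r. Vertically: N cosθ − μN sinθ = mg.
Dividing: v² = r g (sinθ + μcosθ)/(cosθ − μsinθ).
sinθ + μcosθ = 0.5476 + 0.130×0.8368 = 0.6563; cosθ − μsinθ = 0.8368 − 0.130×0.5476 = 0.7656.
v² = 73.3 × 10.0 × 0.6563/0.7656 = 628.4 m²/s², so v = 25.07 m/s.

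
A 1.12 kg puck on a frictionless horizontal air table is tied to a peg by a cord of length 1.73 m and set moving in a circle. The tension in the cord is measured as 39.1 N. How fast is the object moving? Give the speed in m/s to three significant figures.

7.77 m/s

T = m v²/r ⇒ v = √(T r / m) = √(39.1 × 1.73 / 1.12) = √60.40 = 7.771 m/s.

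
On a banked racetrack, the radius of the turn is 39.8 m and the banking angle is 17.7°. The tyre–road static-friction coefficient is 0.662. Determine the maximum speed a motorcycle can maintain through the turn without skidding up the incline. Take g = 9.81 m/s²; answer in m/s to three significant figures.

22.0 m/s

At the maximum speed, friction acts down the slope at its limiting value f = μN. Radially (horizontal, toward centre): N sinθ + μN cosθ = mv²/r. Vertically: N cosθ − μN sinθ = mg.
Dividing: v² = r g (sinθ + μcosθ)/(cosθ − μsinθ).
sinθ + μcosθ = 0.3040 + 0.662×0.9527 = 0.9347; cosθ − μsinθ = 0.9527 − 0.662×0.3040 = 0.7514.
v² = 39.8 × 9.81 × 0.9347/0.7514 = 485.7 m²/s², so v = 22.04 m/s.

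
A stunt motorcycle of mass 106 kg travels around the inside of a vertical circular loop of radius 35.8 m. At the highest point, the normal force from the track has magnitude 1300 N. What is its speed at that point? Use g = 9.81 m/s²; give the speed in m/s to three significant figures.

28.1 m/s

At the top, N + mg = mv²/r, so v = √(r(N/m + g)) = √(35.8 × (1300/106 + 9.81)) = √(35.8 × 22.07) = √790.3 = 28.11 m/s.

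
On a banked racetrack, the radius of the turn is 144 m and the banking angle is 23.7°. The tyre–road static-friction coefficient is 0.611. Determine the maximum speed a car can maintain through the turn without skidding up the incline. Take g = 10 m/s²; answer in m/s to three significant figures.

At the maximum speed, friction acts down the slope at its limiting value f = μN. Radially (horizontal, toward centre): N sinθ + μN cosθ = mv²/r. Vertically: N cosθ − μN sinθ = mg.
Dividing: v² = r g (sinθ + μcosθ)/(cosθ − μsinθ).
sinθ + μcosθ = 0.4019 + 0.611×0.9157 = 0.9614; cosθ − μsinθ = 0.9157 − 0.611×0.4019 = 0.6701.
v² = 144 × 10.0 × 0.9614/0.6701 = 2066 m²/s², so v = 45.45 m/s.

45.5 m/s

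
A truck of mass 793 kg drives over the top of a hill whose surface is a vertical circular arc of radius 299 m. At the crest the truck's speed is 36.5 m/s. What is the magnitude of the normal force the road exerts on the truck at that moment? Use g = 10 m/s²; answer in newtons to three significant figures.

4400 N

At the crest the centripetal acceleration points downward (toward the centre of the arc), so mg − N = mv²/r.
N = m(g − v²/r) = 793 × (10.0 − (36.5)²/299) = 793 × (10.0 − 4.456) = 793 × 5.544 = 4397 N.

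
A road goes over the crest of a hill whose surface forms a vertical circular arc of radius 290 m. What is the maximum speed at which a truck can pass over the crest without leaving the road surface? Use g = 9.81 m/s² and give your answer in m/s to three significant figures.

53.3 m/s

At the crest the centre of the circle is below the truck, so the net downward (centripetal) force is mg − N = mv²/r.
The truck leaves the road when N → 0, giving v_max = √(g r) = √(9.81 × 290) = 53.34 m/s.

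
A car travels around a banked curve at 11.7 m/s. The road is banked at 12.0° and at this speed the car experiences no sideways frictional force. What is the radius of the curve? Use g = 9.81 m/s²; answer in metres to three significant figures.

Frictionless banking: tanθ = v²/(rg), so r = v²/(g tanθ).
r = (11.7)²/(9.81 × tan 12.0°) = 136.9/(9.81 × 0.2126) = 136.9/2.085 = 65.65 m.

65.6 m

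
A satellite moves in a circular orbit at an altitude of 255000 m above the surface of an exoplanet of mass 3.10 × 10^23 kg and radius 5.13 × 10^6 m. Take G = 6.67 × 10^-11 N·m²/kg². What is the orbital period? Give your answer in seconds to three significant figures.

r = R + h = 5.13 × 10^6 + 255000 = 5.385 × 10^6 m. Gravity provides the centripetal force: G M m / r² = m v² / r ⇒ v = √(GM/r) = 1960 m/s.
T = 2πr/v = 2π × 5.385 × 10^6 / 1960 = 17270 s.

17300 s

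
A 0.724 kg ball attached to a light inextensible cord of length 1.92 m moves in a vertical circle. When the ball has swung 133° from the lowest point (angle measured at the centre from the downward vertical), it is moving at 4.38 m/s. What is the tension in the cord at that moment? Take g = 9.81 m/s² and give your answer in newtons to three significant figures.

Take the radial direction toward the centre of the circle as positive. The component of the weight along the string toward the centre is −mg cos φ (φ measured from the bottom), so Newton's second law along the string gives T − mg cos φ = m v²/r.
cos 133° = -0.6820, so T = m(v²/r + g cos φ) = 0.724 × ((4.38)²/1.92 + 9.81 × -0.6820) = 0.724 × (9.992 + (-6.690)) = 0.724 × 3.301 = 2.390 N.

2.39 N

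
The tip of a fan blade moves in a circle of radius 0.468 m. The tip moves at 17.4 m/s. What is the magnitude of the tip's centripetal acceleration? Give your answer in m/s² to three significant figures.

a_c = v²/r = (17.40)²/0.468 = 302.8/0.468 = 646.9 m/s².

647 m/s²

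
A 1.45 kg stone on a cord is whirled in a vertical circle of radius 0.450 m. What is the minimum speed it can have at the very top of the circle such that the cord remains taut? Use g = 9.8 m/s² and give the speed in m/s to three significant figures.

2.10 m/s

At the highest point the centre is directly below, so both the weight and T act inward: T + mg = mv²/r.
At minimum speed T → 0, so mg = mv_min²/r ⇒ v_min = √(g r) = √(9.8 × 0.450) = 2.100 m/s.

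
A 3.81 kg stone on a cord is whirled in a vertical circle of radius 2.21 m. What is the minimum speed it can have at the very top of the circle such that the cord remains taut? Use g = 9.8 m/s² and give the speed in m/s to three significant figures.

4.65 m/s

At the top, both weight mg and T point toward the centre: T + mg = mv²/r.
At minimum speed T → 0, so mg = mv_min²/r ⇒ v_min = √(g r) = √(9.8 × 2.21) = 4.654 m/s.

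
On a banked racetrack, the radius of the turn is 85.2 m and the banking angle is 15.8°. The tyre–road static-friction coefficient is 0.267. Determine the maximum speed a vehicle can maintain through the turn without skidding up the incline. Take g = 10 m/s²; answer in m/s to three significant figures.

22.5 m/s

At the maximum speed, friction acts down the slope at its limiting value f = μN. Radially (horizontal, toward centre): N sinθ + μN cosθ = mv²/r. Vertically: N cosθ − μN sinθ = mg.
Dividing: v² = r g (sinθ + μcosθ)/(cosθ − μsinθ).
sinθ + μcosθ = 0.2723 + 0.267×0.9622 = 0.5292; cosθ − μsinθ = 0.9622 − 0.267×0.2723 = 0.8895.
v² = 85.2 × 10.0 × 0.5292/0.8895 = 506.9 m²/s², so v = 22.51 m/s.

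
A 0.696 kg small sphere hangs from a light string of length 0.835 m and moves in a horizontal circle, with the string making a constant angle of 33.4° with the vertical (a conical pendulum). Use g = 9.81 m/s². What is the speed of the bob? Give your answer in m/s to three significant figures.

The radius of the circle is r = L sinθ = 0.835 × sin 33.4° = 0.4597 m.
Horizontally T sinθ = mv²/r and vertically T cosθ = mg, so tanθ = v²/(rg).
v = √(r g tanθ) = √(0.4597 × 9.81 × 0.6594) = √2.973 = 1.724 m/s.

1.72 m/s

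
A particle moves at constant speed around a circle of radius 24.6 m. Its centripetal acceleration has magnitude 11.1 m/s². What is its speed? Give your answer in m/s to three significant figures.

16.5 m/s

a_c = v²/r ⇒ v = √(a_c · r) = √(11.1 × 24.6) = √273.1 = 16.52 m/s.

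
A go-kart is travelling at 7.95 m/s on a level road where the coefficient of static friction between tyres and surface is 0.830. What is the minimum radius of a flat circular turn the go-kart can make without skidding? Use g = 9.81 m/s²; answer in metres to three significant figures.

At the limit, μ_s m g = m v²/r, so r_min = v²/(μ_s g) = (7.95)²/(0.830 × 9.81) = 63.20/8.142 = 7.762 m.

7.76 m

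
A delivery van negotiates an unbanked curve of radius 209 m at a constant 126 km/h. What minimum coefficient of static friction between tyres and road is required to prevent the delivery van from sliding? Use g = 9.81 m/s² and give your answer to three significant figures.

0.597

v = 126/3.6 = 35.00 m/s.
Friction provides the centripetal force: μ_s m g = m v²/r, so μ_s = v²/(g r) = (35.00)²/(9.81 × 209) = 1225/2050 = 0.5975.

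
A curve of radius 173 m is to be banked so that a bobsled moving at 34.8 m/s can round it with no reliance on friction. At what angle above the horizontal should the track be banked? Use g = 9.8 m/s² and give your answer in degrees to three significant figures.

35.5°

For a frictionless banked turn: horizontally N sinθ = mv²/r and vertically N cosθ = mg.
Dividing: tanθ = v²/(r g) = (34.8)²/(173 × 9.8) = 1211/1695 = 0.7143.
θ = arctan(0.7143) = 35.54°.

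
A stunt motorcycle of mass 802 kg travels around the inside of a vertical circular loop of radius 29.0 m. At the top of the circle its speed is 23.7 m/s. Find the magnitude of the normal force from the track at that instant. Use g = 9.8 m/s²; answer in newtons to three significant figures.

7670 N

At the top, both N and the weight mg point inward (toward the centre), so N + mg = mv²/r.
N = m(v²/r − g) = 802 × ((23.7)²/29.0 − 9.8) = 802 × (19.37 − 9.8) = 802 × 9.569 = 7674 N.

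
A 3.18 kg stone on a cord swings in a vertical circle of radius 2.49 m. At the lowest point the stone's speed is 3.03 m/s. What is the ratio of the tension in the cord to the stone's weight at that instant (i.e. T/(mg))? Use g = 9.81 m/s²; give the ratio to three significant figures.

At the bottom, T − mg = mv²/r, so T = m(v²/r + g) and T/(mg) = v²/(rg) + 1 = (3.03)²/(2.49 × 9.81) + 1 = 0.3759 + 1 = 1.376.

1.38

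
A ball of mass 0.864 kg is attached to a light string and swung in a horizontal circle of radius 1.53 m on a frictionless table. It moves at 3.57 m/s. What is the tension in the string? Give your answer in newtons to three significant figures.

The tension is the only horizontal force, so it supplies the full centripetal force: T = m v²/r = 0.864 × (3.570)²/1.53 = 0.864 × 12.74/1.53 = 7.197 N.

7.20 N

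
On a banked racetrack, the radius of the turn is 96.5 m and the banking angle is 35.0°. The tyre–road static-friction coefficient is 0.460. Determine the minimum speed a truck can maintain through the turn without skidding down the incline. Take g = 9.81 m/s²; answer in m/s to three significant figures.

At the minimum speed, friction acts up the slope at its limiting value f = μN. Radially (horizontal, toward centre): N sinθ − μN cosθ = mv²/r. Vertically: N cosθ + μN sinθ = mg.
Dividing: v² = r g (sinθ − μcosθ)/(cosθ + μsinθ).
sinθ − μcosθ = 0.5736 − 0.460×0.8192 = 0.1968; cosθ + μsinθ = 0.8192 + 0.460×0.5736 = 1.083.
v² = 96.5 × 9.81 × 0.1968/1.083 = 172.0 m²/s², so v = 13.11 m/s.

13.1 m/s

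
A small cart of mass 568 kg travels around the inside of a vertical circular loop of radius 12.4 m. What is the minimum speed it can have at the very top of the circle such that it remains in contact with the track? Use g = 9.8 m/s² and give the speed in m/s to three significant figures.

At the top, both weight mg and N point toward the centre: N + mg = mv²/r.
At minimum speed N → 0, so mg = mv_min²/r ⇒ v_min = √(g r) = √(9.8 × 12.4) = 11.02 m/s.

11.0 m/s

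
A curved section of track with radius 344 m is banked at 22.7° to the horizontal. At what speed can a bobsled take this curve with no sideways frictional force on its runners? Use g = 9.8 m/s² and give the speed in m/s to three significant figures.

On a frictionless banked curve, N sinθ = mv²/r and N cosθ = mg, so tanθ = v²/(rg).
v = √(r g tanθ) = √(344 × 9.8 × tan 22.7°) = √(344 × 9.8 × 0.4183) = √1410 = 37.55 m/s.

37.6 m/s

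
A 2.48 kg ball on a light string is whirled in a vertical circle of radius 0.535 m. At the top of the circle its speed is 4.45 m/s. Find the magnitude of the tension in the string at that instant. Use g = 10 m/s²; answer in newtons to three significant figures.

At the top, both T and the weight mg point inward (toward the centre), so T + mg = mv²/r.
T = m(v²/r − g) = 2.48 × ((4.45)²/0.535 − 10.0) = 2.48 × (37.01 − 10.0) = 2.48 × 27.01 = 66.99 N.

67.0 N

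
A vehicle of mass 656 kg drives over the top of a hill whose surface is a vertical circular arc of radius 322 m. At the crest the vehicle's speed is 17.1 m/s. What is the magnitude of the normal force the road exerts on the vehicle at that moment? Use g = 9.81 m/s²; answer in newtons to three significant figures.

5840 N

At the crest the centripetal acceleration points downward (toward the centre of the arc), so mg − N = mv²/r.
N = m(g − v²/r) = 656 × (9.81 − (17.1)²/322) = 656 × (9.81 − 0.9081) = 656 × 8.902 = 5840 N.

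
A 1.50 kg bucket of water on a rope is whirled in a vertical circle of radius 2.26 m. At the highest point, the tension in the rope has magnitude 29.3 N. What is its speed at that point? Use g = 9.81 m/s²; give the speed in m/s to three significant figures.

8.14 m/s

At the top, T + mg = mv²/r, so v = √(r(T/m + g)) = √(2.26 × (29.3/1.50 + 9.81)) = √(2.26 × 29.34) = √66.32 = 8.143 m/s.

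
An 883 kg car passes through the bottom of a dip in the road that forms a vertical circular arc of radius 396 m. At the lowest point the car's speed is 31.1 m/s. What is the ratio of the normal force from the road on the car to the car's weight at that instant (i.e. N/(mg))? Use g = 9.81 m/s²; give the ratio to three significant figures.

1.25

At the bottom, N − mg = mv²/r, so N = m(v²/r + g) and N/(mg) = v²/(rg) + 1 = (31.1)²/(396 × 9.81) + 1 = 0.2490 + 1 = 1.249.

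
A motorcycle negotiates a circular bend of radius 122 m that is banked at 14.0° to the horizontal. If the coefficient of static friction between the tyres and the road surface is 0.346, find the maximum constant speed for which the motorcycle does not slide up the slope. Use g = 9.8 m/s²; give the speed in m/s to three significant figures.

At the maximum speed, friction acts down the slope at its limiting value f = μN. Radially (horizontal, toward centre): N sinθ + μN cosθ = mv²/r. Vertically: N cosθ − μN sinθ = mg.
Dividing: v² = r g (sinθ + μcosθ)/(cosθ − μsinθ).
sinθ + μcosθ = 0.2419 + 0.346×0.9703 = 0.5776; cosθ − μsinθ = 0.9703 − 0.346×0.2419 = 0.8866.
v² = 122 × 9.8 × 0.5776/0.8866 = 779.0 m²/s², so v = 27.91 m/s.

27.9 m/s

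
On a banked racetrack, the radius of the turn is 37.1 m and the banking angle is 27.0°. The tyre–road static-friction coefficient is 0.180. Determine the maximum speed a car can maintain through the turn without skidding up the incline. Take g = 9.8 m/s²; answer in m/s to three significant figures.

16.6 m/s

At the maximum speed, friction acts down the slope at its limiting value f = μN. Radially (horizontal, toward centre): N sinθ + μN cosθ = mv²/r. Vertically: N cosθ − μN sinθ = mg.
Dividing: v² = r g (sinθ + μcosθ)/(cosθ − μsinθ).
sinθ + μcosθ = 0.4540 + 0.180×0.8910 = 0.6144; cosθ − μsinθ = 0.8910 − 0.180×0.4540 = 0.8093.
v² = 37.1 × 9.8 × 0.6144/0.8093 = 276.0 m²/s², so v = 16.61 m/s.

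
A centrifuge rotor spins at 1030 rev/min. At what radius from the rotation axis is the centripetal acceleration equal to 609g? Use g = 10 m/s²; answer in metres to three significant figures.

ω = 1030 rev/min × 2π/60 = 107.9 rad/s.
a_c = ω²r = 609g ⇒ r = 609 × 10.0 / (107.9)² = 6090/11630 = 0.5235 m.

0.523 m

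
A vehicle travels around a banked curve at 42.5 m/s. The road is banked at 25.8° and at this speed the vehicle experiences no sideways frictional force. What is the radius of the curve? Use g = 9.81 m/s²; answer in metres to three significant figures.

Frictionless banking: tanθ = v²/(rg), so r = v²/(g tanθ).
r = (42.5)²/(9.81 × tan 25.8°) = 1806/(9.81 × 0.4834) = 1806/4.742 = 380.9 m.

381 m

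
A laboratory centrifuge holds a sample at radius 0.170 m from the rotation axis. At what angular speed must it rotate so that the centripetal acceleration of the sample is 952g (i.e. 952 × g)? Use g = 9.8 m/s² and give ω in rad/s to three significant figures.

Centripetal acceleration a_c = ω²r. Setting ω²r = 952g:
ω = √(952g / r) = √(952 × 9.8 / 0.170) = √54880 = 234.3 rad/s.

234 rad/s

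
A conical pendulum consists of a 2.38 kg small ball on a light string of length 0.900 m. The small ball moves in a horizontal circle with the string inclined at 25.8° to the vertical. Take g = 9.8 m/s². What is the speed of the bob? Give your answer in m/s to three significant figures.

1.36 m/s

The radius of the circle is r = L sinθ = 0.900 × sin 25.8° = 0.3917 m.
Horizontally T sinθ = mv²/r and vertically T cosθ = mg, so tanθ = v²/(rg).
v = √(r g tanθ) = √(0.3917 × 9.8 × 0.4834) = √1.856 = 1.362 m/s.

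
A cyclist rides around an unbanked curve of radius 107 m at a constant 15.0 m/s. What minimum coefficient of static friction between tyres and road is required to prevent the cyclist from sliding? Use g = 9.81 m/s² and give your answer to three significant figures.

Friction provides the centripetal force: μ_s m g = m v²/r, so μ_s = v²/(g r) = (15.00)²/(9.81 × 107) = 225.0/1050 = 0.2144.

0.214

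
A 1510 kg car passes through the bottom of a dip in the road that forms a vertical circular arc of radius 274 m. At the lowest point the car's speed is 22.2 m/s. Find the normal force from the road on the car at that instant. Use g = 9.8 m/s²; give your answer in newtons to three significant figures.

17500 N

At the lowest point, N points up (toward the centre) and the weight mg points down (away from the centre), so the net inward force is N − mg = mv²/r.
N = m(v²/r + g) = 1510 × ((22.2)²/274 + 9.8) = 1510 × (1.799 + 9.8) = 1510 × 11.60 = 17510 N.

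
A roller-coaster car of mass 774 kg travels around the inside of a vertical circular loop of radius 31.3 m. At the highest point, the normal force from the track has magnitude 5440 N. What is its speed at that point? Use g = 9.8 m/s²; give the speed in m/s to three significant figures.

23.0 m/s

At the top, N + mg = mv²/r, so v = √(r(N/m + g)) = √(31.3 × (5440/774 + 9.8)) = √(31.3 × 16.83) = √526.7 = 22.95 m/s.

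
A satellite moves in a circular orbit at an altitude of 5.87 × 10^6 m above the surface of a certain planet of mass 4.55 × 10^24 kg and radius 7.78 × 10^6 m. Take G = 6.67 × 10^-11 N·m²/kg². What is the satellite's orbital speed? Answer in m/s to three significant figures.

4720 m/s

Orbital radius r = R + h = 7.78 × 10^6 + 5.87 × 10^6 = 1.365 × 10^7 m.
Gravity supplies the centripetal force: G M m / r² = m v² / r, so v = √(GM/r).
v = √(6.67 × 10^-11 × 4.55 × 10^24 / 1.365 × 10^7) = √(2.223 × 10^7) = 4715 m/s.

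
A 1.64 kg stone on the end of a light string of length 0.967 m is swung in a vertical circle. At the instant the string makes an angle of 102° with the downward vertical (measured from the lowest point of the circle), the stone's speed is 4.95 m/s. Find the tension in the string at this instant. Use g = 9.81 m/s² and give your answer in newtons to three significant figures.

38.2 N

Take the radial direction toward the centre of the circle as positive. The component of the weight along the string toward the centre is −mg cos φ (φ measured from the bottom), so Newton's second law along the string gives T − mg cos φ = m v²/r.
cos 102° = -0.2079, so T = m(v²/r + g cos φ) = 1.64 × ((4.95)²/0.967 + 9.81 × -0.2079) = 1.64 × (25.34 + (-2.040)) = 1.64 × 23.30 = 38.21 N.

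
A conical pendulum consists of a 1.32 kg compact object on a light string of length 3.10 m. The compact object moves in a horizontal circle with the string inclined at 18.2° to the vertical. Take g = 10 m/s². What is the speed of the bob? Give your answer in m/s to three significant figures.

The radius of the circle is r = L sinθ = 3.10 × sin 18.2° = 0.9682 m.
Horizontally T sinθ = mv²/r and vertically T cosθ = mg, so tanθ = v²/(rg).
v = √(r g tanθ) = √(0.9682 × 10.0 × 0.3288) = √3.183 = 1.784 m/s.

1.78 m/s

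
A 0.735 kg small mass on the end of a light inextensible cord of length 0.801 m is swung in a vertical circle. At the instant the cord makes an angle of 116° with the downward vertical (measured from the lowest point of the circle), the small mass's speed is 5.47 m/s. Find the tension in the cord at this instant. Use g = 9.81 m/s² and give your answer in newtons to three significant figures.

Take the radial direction toward the centre of the circle as positive. The component of the weight along the string toward the centre is −mg cos φ (φ measured from the bottom), so Newton's second law along the string gives T − mg cos φ = m v²/r.
cos 116° = -0.4384, so T = m(v²/r + g cos φ) = 0.735 × ((5.47)²/0.801 + 9.81 × -0.4384) = 0.735 × (37.35 + (-4.300)) = 0.735 × 33.05 = 24.29 N.

24.3 N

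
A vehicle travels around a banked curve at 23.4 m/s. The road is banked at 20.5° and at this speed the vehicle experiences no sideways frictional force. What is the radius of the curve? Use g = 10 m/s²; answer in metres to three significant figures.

Frictionless banking: tanθ = v²/(rg), so r = v²/(g tanθ).
r = (23.4)²/(10.0 × tan 20.5°) = 547.6/(10.0 × 0.3739) = 547.6/3.739 = 146.5 m.

146 m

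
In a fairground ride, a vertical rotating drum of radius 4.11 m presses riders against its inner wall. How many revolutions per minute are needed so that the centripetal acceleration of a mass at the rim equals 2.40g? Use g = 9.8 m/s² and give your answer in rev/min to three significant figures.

22.8 rev/min

Require ω²r = 2.40g, so ω = √(2.40 × 9.8/4.11) = 2.392 rad/s.
In rev/min: ω × 60/(2π) = 2.392 × 60/(2π) = 22.84 rev/min.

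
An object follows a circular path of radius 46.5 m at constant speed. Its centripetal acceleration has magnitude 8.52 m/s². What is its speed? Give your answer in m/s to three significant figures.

19.9 m/s

a_c = v²/r ⇒ v = √(a_c · r) = √(8.52 × 46.5) = √396.2 = 19.90 m/s.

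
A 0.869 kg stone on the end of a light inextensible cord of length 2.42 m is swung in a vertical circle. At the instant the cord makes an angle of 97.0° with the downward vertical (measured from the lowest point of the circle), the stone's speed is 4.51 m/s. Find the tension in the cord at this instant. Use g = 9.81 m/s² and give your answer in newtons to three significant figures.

Take the radial direction toward the centre of the circle as positive. The component of the weight along the string toward the centre is −mg cos φ (φ measured from the bottom), so Newton's second law along the string gives T − mg cos φ = m v²/r.
cos 97.0° = -0.1219, so T = m(v²/r + g cos φ) = 0.869 × ((4.51)²/2.42 + 9.81 × -0.1219) = 0.869 × (8.405 + (-1.196)) = 0.869 × 7.209 = 6.265 N.

6.27 N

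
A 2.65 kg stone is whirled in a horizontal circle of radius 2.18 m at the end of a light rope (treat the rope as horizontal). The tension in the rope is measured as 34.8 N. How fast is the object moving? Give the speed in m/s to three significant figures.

5.35 m/s

T = m v²/r ⇒ v = √(T r / m) = √(34.8 × 2.18 / 2.65) = √28.63 = 5.351 m/s.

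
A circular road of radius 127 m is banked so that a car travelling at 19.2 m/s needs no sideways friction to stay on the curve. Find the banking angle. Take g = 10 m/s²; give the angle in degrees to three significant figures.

16.2°

With no friction, the horizontal component of the normal force provides the centripetal force: N sinθ = mv²/r, while N cosθ = mg vertically.
Dividing: tanθ = v²/(r g) = (19.2)²/(127 × 10.0) = 368.6/1270 = 0.2903.
θ = arctan(0.2903) = 16.19°.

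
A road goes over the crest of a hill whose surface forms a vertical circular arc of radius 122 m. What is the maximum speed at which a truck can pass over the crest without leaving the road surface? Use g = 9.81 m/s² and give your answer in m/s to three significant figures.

34.6 m/s

At the crest the centre of the circle is below the truck, so the net downward (centripetal) force is mg − N = mv²/r.
The truck leaves the road when N → 0, giving v_max = √(g r) = √(9.81 × 122) = 34.60 m/s.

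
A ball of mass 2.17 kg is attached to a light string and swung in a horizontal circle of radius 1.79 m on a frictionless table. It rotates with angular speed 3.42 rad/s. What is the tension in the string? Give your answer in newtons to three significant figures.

v = ωr = 3.42 × 1.79 = 6.122 m/s.
The tension is the only horizontal force, so it supplies the full centripetal force: T = m v²/r = 2.17 × (6.122)²/1.79 = 2.17 × 37.48/1.79 = 45.43 N.

45.4 N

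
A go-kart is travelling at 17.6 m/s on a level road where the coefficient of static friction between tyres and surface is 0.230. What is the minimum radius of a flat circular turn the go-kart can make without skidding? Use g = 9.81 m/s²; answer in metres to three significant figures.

137 m

At the limit, μ_s m g = m v²/r, so r_min = v²/(μ_s g) = (17.6)²/(0.230 × 9.81) = 309.8/2.256 = 137.3 m.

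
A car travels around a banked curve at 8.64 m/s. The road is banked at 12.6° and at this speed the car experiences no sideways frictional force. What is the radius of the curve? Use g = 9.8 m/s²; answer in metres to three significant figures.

Frictionless banking: tanθ = v²/(rg), so r = v²/(g tanθ).
r = (8.64)²/(9.8 × tan 12.6°) = 74.65/(9.8 × 0.2235) = 74.65/2.191 = 34.08 m.

34.1 m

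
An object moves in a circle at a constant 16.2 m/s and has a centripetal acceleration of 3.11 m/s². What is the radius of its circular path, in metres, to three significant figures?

84.4 m

a_c = v²/r ⇒ r = v²/a_c = (16.2)²/3.11 = 262.4/3.11 = 84.39 m.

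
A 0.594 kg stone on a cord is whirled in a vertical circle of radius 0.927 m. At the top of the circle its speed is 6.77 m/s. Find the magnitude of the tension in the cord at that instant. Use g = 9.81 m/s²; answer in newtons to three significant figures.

23.5 N

At the top, both T and the weight mg point inward (toward the centre), so T + mg = mv²/r.
T = m(v²/r − g) = 0.594 × ((6.77)²/0.927 − 9.81) = 0.594 × (49.44 − 9.81) = 0.594 × 39.63 = 23.54 N.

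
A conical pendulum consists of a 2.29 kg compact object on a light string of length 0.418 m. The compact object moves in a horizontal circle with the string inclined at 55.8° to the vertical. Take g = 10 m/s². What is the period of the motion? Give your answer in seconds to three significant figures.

0.963 s

r = L sinθ = 0.3457 m. From T sinθ = mω²r and T cosθ = mg: tanθ = ω²r/g, so ω² = g tanθ / r = g/(L cosθ).
ω = √(g/(L cosθ)) = √(10.0/(0.418 × 0.5621)) = √42.56 = 6.524 rad/s.
Period = 2π/ω = 0.9631 s.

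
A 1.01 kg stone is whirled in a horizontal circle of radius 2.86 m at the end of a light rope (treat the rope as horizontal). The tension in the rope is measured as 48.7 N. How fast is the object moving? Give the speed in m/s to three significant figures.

11.7 m/s

T = m v²/r ⇒ v = √(T r / m) = √(48.7 × 2.86 / 1.01) = √137.9 = 11.74 m/s.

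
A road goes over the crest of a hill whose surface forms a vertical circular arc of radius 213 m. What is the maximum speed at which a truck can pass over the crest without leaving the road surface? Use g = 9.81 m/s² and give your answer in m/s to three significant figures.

At the crest the centre of the circle is below the truck, so the net downward (centripetal) force is mg − N = mv²/r.
The truck leaves the road when N → 0, giving v_max = √(g r) = √(9.81 × 213) = 45.71 m/s.

45.7 m/s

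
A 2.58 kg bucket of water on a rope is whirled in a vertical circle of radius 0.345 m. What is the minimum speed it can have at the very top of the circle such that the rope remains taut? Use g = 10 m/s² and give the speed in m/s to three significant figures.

1.86 m/s

At the top, both weight mg and T point toward the centre: T + mg = mv²/r.
At minimum speed T → 0, so mg = mv_min²/r ⇒ v_min = √(g r) = √(10.0 × 0.345) = 1.857 m/s.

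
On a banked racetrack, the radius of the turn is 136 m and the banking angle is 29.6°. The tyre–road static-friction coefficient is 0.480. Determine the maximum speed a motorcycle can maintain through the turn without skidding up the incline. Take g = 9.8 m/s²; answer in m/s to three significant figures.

At the maximum speed, friction acts down the slope at its limiting value f = μN. Radially (horizontal, toward centre): N sinθ + μN cosθ = mv²/r. Vertically: N cosθ − μN sinθ = mg.
Dividing: v² = r g (sinθ + μcosθ)/(cosθ − μsinθ).
sinθ + μcosθ = 0.4939 + 0.480×0.8695 = 0.9113; cosθ − μsinθ = 0.8695 − 0.480×0.4939 = 0.6324.
v² = 136 × 9.8 × 0.9113/0.6324 = 1921 m²/s², so v = 43.82 m/s.

43.8 m/s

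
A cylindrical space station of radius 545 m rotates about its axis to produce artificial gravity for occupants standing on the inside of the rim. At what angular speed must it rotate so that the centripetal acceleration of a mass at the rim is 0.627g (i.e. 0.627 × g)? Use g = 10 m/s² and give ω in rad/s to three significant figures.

0.107 rad/s

Centripetal acceleration a_c = ω²r. Setting ω²r = 0.627g:
ω = √(0.627g / r) = √(0.627 × 10.0 / 545) = √0.01150 = 0.1073 rad/s.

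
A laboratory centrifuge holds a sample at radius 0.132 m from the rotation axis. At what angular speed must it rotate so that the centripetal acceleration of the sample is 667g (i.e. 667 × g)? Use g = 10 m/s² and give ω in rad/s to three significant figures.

225 rad/s

Centripetal acceleration a_c = ω²r. Setting ω²r = 667g:
ω = √(667g / r) = √(667 × 10.0 / 0.132) = √50530 = 224.8 rad/s.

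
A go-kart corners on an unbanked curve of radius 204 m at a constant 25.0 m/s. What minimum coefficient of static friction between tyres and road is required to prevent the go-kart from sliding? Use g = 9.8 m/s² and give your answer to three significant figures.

0.313

Friction provides the centripetal force: μ_s m g = m v²/r, so μ_s = v²/(g r) = (25.00)²/(9.8 × 204) = 625.0/1999 = 0.3126.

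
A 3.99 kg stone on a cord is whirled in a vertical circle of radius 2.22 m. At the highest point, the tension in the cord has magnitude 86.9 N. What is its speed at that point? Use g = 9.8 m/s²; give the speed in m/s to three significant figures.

8.37 m/s

At the top, T + mg = mv²/r, so v = √(r(T/m + g)) = √(2.22 × (86.9/3.99 + 9.8)) = √(2.22 × 31.58) = √70.11 = 8.373 m/s.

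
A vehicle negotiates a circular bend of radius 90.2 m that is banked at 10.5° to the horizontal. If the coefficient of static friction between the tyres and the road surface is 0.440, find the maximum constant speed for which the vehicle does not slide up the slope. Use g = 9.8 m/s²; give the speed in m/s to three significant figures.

24.5 m/s

At the maximum speed, friction acts down the slope at its limiting value f = μN. Radially (horizontal, toward centre): N sinθ + μN cosθ = mv²/r. Vertically: N cosθ − μN sinθ = mg.
Dividing: v² = r g (sinθ + μcosθ)/(cosθ − μsinθ).
sinθ + μcosθ = 0.1822 + 0.440×0.9833 = 0.6149; cosθ − μsinθ = 0.9833 − 0.440×0.1822 = 0.9031.
v² = 90.2 × 9.8 × 0.6149/0.9031 = 601.9 m²/s², so v = 24.53 m/s.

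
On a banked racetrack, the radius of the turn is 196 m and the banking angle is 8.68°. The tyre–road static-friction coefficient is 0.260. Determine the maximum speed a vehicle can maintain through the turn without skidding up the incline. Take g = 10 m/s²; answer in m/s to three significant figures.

At the maximum speed, friction acts down the slope at its limiting value f = μN. Radially (horizontal, toward centre): N sinθ + μN cosθ = mv²/r. Vertically: N cosθ − μN sinθ = mg.
Dividing: v² = r g (sinθ + μcosθ)/(cosθ − μsinθ).
sinθ + μcosθ = 0.1509 + 0.260×0.9885 = 0.4079; cosθ − μsinθ = 0.9885 − 0.260×0.1509 = 0.9493.
v² = 196 × 10.0 × 0.4079/0.9493 = 842.3 m²/s², so v = 29.02 m/s.

29.0 m/s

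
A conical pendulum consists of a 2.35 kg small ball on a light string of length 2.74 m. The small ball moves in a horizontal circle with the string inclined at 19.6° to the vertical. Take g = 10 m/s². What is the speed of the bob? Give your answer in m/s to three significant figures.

1.81 m/s

The radius of the circle is r = L sinθ = 2.74 × sin 19.6° = 0.9191 m.
Horizontally T sinθ = mv²/r and vertically T cosθ = mg, so tanθ = v²/(rg).
v = √(r g tanθ) = √(0.9191 × 10.0 × 0.3561) = √3.273 = 1.809 m/s.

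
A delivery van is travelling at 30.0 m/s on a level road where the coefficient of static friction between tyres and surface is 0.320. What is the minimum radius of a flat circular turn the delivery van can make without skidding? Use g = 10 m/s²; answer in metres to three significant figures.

At the limit, μ_s m g = m v²/r, so r_min = v²/(μ_s g) = (30.0)²/(0.320 × 10.0) = 900.0/3.200 = 281.2 m.

281 m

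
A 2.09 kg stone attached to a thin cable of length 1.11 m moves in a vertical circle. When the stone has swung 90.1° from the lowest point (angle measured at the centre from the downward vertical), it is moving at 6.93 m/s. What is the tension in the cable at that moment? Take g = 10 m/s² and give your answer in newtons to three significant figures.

90.4 N

Take the radial direction toward the centre of the circle as positive. The component of the weight along the string toward the centre is −mg cos φ (φ measured from the bottom), so Newton's second law along the string gives T − mg cos φ = m v²/r.
cos 90.1° = -0.001745, so T = m(v²/r + g cos φ) = 2.09 × ((6.93)²/1.11 + 10.0 × -0.001745) = 2.09 × (43.27 + (-0.01745)) = 2.09 × 43.25 = 90.39 N.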